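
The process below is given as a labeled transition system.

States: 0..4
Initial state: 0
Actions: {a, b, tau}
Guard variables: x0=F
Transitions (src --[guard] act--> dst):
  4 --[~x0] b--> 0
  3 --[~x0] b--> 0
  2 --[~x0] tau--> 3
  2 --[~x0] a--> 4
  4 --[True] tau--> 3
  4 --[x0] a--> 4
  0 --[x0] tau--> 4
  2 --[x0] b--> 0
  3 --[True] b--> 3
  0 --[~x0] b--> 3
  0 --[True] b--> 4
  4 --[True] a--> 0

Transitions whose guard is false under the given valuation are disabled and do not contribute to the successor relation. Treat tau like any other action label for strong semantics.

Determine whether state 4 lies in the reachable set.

Guard filter leaves 9 enabled edge(s).
L0 = {0}
L1 = {3,4}  now seen {0,3,4}
Reach set: {0,3,4}
trace reaching 4: b

Answer: REACHABLE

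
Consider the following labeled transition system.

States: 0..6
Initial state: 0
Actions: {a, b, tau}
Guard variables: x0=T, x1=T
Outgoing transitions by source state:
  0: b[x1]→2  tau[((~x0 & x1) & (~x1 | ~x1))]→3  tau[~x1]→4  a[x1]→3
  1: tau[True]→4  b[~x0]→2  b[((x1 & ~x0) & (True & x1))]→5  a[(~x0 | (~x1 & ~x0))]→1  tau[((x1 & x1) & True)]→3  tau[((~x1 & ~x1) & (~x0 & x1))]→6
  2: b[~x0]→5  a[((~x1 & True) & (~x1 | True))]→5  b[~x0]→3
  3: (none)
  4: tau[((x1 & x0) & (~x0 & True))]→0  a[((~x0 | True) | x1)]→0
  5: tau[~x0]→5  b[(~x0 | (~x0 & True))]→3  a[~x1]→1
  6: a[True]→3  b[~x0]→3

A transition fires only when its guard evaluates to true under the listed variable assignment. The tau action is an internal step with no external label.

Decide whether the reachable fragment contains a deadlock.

Reachable = {0,2,3}
  0: a→3  b→2  [2 exit(s)]
  2: ∅  [no exit]
  3: ∅  [no exit]
witness 2: b

Answer: DEADLOCK at state 2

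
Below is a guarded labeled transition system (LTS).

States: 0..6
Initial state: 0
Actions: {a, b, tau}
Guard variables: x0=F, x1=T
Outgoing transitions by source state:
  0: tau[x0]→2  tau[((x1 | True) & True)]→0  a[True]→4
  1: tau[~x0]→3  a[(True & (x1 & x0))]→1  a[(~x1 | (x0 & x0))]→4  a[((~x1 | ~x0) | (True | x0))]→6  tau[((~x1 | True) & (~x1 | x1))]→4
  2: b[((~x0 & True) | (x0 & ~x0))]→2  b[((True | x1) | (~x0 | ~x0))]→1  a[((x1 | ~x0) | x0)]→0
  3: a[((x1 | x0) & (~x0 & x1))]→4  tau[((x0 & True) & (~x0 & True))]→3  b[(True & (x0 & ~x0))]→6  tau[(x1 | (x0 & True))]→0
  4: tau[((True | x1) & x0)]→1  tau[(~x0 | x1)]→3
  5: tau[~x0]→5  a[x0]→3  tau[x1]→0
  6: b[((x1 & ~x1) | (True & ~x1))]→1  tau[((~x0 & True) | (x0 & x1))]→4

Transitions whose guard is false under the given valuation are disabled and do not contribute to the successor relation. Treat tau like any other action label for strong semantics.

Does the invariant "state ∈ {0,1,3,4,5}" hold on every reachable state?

Answer: INVARIANT HOLDS

Analysis:
Safe = {0,1,3,4,5}
Reach set: {0,3,4}
  0: ok
  3: ok
  4: ok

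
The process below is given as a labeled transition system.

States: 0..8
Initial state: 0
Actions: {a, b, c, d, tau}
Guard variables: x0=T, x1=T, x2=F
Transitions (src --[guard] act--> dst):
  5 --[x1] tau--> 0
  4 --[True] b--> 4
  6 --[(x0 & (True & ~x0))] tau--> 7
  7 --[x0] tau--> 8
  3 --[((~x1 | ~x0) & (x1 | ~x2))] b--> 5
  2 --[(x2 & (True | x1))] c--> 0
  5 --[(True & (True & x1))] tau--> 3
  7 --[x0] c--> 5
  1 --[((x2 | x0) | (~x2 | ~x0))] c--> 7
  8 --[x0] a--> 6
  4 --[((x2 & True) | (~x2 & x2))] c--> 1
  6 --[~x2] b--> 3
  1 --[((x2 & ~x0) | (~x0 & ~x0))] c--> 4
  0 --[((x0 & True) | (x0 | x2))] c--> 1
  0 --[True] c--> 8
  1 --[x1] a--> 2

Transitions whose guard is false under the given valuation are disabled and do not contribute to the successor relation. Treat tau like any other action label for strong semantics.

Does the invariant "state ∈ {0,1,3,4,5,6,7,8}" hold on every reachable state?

Inv-set: {0,1,3,4,5,6,7,8}
R = {0,1,2,3,5,6,7,8}
  0: ok
  1: ok
  2: VIOLATES
  3: ok
  5: ok
  6: ok
  7: ok
  8: ok
witness against invariant: c·a → 2

Answer: INVARIANT VIOLATED at state 2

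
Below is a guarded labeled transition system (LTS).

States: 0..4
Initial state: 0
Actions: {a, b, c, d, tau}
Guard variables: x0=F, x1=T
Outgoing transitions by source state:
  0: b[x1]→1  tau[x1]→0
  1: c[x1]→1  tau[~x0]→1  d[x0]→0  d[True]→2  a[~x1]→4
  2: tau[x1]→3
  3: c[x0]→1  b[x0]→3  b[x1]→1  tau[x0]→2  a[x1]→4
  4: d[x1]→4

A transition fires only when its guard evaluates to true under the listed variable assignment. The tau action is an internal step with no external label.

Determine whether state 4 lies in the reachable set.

Answer: REACHABLE

Trace:
9 transition(s) survive guard evaluation.
L0 = {0}
L1 = {1}  cumulative {0,1}
L2 = {2}  cumulative {0,1,2}
L3 = {3}  cumulative {0,1,2,3}
L4 = {4}  cumulative {0,1,2,3,4}
Reach set: {0,1,2,3,4}
Path to 4: b·d·tau·a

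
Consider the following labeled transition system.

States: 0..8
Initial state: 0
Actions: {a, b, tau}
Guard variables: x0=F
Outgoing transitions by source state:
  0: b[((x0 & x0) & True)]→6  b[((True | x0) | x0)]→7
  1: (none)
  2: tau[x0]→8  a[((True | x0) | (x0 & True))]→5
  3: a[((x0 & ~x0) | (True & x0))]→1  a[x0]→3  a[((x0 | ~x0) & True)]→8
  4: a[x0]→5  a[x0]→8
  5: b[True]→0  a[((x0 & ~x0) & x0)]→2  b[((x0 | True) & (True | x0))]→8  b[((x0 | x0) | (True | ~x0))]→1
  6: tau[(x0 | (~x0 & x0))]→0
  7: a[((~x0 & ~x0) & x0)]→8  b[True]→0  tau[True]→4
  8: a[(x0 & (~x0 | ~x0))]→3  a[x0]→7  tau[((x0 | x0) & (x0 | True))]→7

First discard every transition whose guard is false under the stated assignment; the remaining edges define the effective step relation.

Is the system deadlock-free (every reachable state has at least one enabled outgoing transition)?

Answer: DEADLOCK at state 4

Analysis:
Reachable = {0,4,7}
  0: b→7  [1 exit(s)]
  4: ∅  [STUCK]
  7: b→0  tau→4  [2 exit(s)]
Path to 4: b·tau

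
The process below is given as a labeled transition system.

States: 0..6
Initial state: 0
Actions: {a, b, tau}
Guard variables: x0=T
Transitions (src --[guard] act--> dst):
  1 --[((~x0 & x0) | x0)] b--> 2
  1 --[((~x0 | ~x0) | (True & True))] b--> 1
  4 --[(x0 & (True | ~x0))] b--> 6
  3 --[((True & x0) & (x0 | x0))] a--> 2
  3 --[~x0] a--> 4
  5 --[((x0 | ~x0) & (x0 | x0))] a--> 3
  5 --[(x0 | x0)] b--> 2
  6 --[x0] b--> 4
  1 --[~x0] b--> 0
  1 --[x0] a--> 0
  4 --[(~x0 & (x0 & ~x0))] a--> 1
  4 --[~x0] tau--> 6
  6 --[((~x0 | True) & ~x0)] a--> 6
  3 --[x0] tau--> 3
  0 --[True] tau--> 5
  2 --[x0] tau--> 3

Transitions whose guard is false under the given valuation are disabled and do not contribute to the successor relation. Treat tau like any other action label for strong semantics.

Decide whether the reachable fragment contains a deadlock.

Reachable = {0,2,3,5}
  0: tau→5  [1 exit(s)]
  2: tau→3  [1 exit(s)]
  3: a→2  tau→3  [2 exit(s)]
  5: a→3  b→2  [2 exit(s)]

Answer: DEADLOCK-FREE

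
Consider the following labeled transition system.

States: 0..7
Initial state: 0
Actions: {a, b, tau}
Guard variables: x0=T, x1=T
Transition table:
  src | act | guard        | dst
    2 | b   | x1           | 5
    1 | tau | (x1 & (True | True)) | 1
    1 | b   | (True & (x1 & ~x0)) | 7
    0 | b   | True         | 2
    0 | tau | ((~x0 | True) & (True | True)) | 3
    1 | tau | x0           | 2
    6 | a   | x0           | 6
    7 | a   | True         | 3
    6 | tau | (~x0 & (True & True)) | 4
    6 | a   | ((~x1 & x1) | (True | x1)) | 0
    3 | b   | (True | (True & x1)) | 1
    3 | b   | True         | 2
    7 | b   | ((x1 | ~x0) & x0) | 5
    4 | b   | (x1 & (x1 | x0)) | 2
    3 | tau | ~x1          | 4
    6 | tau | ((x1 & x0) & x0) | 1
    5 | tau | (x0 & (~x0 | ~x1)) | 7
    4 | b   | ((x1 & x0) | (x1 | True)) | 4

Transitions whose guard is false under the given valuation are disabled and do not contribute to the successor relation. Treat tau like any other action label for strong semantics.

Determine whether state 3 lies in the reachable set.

Answer: REACHABLE

Working:
Guard filter leaves 14 enabled edge(s).
Layer 0: {0}
Layer 1: {2,3}  cumulative {0,2,3}
Layer 2: {1,5}  cumulative {0,1,2,3,5}
Reachable = {0,1,2,3,5}
trace reaching 3: tau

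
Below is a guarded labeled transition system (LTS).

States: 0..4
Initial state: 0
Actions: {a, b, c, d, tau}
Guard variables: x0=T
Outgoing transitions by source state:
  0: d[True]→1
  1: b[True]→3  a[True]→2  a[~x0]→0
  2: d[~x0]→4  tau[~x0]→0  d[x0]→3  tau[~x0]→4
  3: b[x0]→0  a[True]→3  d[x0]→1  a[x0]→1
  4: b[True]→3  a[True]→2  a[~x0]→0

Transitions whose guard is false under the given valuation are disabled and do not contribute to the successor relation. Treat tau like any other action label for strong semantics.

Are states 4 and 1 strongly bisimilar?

Refine partition for ~:
  round 0: {{0,1,2,3,4}}
  round 1: {{0,2},{1,4},{3}}
  round 2: {{0},{1,4},{2},{3}}
stable after 3 split(s): 4 block(s)
4∈{1,4}, 1∈{1,4}

Answer: BISIMILAR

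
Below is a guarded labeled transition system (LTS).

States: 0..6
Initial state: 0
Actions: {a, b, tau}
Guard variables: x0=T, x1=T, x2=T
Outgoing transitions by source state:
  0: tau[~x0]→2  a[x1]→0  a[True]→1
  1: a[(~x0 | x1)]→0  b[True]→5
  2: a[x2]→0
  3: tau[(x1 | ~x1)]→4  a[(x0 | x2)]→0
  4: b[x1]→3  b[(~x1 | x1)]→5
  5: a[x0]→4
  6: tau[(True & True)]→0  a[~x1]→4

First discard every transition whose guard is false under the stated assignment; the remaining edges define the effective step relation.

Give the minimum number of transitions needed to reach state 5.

Breadth-first toward 5:
  L0 = {0}
  L1 = {1}
  L2 = {5}
5 enters at depth 2; path a·b

Answer: 2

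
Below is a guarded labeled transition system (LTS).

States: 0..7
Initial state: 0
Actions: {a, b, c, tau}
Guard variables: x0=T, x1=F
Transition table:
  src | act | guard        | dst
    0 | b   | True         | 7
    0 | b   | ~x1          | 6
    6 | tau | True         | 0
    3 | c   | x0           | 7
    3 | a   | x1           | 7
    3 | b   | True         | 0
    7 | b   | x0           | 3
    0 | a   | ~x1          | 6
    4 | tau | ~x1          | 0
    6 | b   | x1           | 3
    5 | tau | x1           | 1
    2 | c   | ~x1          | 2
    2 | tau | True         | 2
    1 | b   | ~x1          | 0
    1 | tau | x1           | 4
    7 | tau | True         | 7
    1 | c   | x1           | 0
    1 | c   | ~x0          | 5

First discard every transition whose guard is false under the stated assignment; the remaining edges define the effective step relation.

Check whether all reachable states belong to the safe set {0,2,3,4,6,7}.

Answer: INVARIANT HOLDS

Trace:
Safe = {0,2,3,4,6,7}
Reach set: {0,3,6,7}
  0: ok
  3: ok
  6: ok
  7: ok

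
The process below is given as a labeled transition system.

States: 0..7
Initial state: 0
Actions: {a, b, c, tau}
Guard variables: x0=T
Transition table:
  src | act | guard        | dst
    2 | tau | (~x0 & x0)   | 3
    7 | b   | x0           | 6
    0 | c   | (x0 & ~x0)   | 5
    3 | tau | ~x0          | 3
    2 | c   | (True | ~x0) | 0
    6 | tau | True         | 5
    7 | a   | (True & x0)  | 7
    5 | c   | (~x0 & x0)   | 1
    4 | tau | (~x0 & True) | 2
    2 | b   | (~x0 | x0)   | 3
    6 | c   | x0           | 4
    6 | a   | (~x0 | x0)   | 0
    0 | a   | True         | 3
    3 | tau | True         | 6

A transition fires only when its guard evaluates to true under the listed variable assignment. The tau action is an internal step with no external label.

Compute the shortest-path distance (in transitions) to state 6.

Layered search for 6:
  depth 0: {0}
  depth 1: {3}
  depth 2: {6}
first hit 6 at d=2 via a·tau

Answer: 2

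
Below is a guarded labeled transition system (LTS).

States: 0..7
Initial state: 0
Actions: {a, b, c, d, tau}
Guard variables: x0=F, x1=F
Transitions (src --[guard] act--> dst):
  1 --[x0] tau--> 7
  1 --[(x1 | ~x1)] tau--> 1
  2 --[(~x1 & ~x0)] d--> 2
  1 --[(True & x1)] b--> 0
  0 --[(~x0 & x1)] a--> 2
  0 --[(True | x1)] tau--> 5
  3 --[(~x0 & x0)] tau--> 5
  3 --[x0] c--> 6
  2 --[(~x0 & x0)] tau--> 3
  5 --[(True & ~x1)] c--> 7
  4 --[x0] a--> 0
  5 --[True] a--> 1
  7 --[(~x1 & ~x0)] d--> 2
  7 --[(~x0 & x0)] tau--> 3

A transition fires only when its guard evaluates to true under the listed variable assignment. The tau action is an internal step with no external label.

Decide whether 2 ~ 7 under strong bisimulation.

Answer: BISIMILAR

Working:
Compute ~ classes (split until stable):
  π0 = {{0,1,2,3,4,5,6,7}}
  π1 = {{0,1},{2,7},{3,4,6},{5}}
  π2 = {{0},{1},{2,7},{3,4,6},{5}}
5 equivalence class(es) (converged in 3)
2∈{2,7}, 7∈{2,7}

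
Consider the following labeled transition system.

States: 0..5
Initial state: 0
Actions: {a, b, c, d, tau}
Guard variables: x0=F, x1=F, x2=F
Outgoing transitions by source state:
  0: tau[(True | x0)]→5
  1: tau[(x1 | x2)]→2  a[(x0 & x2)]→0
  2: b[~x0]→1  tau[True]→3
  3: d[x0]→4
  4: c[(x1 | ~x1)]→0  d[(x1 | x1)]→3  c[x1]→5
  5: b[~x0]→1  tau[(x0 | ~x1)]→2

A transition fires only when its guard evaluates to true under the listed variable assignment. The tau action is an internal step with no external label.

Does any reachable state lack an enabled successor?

Answer: DEADLOCK at state 1

Analysis:
Reachable = {0,1,2,3,5}
  0: tau→5  [1 out]
  1: ∅  [no exit]
  2: b→1  tau→3  [2 out]
  3: ∅  [no exit]
  5: b→1  tau→2  [2 out]
trace reaching 1: tau·b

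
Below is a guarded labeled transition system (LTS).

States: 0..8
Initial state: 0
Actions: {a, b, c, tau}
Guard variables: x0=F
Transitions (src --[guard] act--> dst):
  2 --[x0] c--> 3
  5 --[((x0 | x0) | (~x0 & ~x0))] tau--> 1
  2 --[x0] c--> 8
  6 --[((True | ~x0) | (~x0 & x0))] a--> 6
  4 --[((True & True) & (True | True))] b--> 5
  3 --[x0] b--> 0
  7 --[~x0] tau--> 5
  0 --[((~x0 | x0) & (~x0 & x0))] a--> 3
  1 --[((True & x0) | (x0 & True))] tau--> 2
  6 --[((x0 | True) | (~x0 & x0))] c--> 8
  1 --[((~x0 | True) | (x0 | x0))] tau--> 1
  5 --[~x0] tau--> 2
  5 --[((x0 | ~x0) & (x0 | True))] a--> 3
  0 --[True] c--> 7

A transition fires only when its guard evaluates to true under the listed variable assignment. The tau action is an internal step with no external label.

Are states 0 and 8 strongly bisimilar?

Answer: NOT BISIMILAR

Analysis:
Refine partition for ~:
  P[0] = {{0,1,2,3,4,5,6,7,8}}
  P[1] = {{0},{1,7},{2,3,8},{4},{5},{6}}
  P[2] = {{0},{1},{2,3,8},{4},{5},{6},{7}}
7 equivalence class(es) (converged in 3)
class of 0: {0}; class of 8: {2,3,8}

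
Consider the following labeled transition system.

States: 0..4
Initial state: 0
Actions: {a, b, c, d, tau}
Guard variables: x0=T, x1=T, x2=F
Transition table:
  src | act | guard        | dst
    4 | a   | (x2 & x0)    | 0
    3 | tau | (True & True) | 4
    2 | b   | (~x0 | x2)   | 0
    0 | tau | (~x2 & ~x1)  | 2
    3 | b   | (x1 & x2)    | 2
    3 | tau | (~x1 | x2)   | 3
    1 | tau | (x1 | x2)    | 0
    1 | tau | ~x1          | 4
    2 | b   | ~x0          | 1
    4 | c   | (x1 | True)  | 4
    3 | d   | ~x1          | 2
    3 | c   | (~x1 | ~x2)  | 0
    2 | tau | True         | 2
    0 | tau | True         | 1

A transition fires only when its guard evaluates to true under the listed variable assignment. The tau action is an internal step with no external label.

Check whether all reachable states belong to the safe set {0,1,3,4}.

Answer: INVARIANT HOLDS

Analysis:
Safe = {0,1,3,4}
R = {0,1}
  0: safe
  1: safe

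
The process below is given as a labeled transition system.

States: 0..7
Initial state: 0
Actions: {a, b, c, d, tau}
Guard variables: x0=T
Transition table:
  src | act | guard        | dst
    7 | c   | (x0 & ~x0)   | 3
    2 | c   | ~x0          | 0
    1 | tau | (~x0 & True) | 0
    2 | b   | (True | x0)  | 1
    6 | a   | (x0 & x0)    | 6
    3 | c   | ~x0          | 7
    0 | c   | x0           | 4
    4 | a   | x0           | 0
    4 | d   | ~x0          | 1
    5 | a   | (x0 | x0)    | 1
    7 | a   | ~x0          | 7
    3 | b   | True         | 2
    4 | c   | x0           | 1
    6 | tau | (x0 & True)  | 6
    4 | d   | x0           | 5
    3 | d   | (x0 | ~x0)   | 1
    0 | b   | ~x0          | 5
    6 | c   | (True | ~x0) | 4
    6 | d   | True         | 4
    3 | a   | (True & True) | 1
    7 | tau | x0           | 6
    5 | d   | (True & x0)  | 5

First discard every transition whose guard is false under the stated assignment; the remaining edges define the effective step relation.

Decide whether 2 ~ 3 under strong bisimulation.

Compute ~ classes (split until stable):
  π0 = {{0,1,2,3,4,5,6,7}}
  π1 = {{0},{1},{2},{3},{4},{5},{6},{7}}
8 equivalence class(es) (converged in 2)
2∈{2}, 3∈{3}

Answer: NOT BISIMILAR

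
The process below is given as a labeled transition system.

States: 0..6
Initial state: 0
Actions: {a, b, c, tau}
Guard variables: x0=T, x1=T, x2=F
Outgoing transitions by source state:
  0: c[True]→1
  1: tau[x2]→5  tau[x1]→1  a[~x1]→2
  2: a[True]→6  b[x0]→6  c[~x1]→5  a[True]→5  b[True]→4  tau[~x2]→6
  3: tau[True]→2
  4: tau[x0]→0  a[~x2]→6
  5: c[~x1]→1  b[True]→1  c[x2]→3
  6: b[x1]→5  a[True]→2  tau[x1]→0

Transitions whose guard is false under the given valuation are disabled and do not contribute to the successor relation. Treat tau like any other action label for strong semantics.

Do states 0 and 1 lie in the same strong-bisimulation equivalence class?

Answer: NOT BISIMILAR

Analysis:
Bisimulation quotient by refinement:
  π0 = {{0,1,2,3,4,5,6}}
  π1 = {{0},{1,3},{2,6},{4},{5}}
  π2 = {{0},{1},{2},{3},{4},{5},{6}}
7 equivalence class(es) (converged in 3)
class of 0: {0}; class of 1: {1}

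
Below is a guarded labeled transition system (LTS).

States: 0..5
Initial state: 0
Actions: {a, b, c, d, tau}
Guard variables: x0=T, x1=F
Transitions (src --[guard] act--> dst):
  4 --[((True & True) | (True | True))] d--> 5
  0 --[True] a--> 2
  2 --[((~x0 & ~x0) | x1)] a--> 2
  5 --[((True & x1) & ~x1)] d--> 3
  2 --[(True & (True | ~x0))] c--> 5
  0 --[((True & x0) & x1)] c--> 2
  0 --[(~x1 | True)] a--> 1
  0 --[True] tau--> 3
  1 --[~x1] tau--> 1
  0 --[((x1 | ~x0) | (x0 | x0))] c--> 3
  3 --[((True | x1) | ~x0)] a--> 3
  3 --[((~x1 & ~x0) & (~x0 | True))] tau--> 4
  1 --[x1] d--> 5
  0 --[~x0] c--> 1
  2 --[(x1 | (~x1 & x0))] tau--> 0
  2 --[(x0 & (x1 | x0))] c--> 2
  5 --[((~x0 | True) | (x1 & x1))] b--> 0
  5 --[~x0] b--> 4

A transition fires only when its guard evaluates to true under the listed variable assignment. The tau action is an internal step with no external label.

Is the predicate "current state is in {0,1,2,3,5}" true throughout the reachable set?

Answer: INVARIANT HOLDS

Trace:
Safe = {0,1,2,3,5}
Reach set: {0,1,2,3,5}
  0: safe
  1: safe
  2: safe
  3: safe
  5: safe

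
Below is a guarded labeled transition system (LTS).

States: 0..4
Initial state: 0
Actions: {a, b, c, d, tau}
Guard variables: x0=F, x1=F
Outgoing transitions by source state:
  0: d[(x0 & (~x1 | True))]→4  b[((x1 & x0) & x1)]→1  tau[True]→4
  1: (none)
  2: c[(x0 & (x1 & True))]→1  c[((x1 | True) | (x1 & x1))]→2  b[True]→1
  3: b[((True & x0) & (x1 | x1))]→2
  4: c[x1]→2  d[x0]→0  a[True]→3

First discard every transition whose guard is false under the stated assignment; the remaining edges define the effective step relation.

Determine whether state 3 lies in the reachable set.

Answer: REACHABLE

Working:
After dropping false guards: 4 live edges.
depth 0: {0}
depth 1: {4}  total {0,4}
depth 2: {3}  total {0,3,4}
R = {0,3,4}
Path to 3: tau·a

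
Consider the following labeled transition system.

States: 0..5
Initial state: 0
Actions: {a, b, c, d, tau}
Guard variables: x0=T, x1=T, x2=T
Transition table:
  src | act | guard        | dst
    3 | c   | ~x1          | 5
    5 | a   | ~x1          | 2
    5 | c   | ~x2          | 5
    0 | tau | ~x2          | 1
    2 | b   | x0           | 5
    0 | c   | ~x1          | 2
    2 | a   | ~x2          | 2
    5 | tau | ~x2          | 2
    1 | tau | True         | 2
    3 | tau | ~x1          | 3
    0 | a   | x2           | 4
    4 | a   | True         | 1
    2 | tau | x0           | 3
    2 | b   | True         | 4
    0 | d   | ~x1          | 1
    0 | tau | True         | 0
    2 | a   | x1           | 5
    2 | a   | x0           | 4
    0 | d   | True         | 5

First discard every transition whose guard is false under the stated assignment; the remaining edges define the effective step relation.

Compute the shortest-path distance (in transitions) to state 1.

BFS to 1:
  depth 0: {0}
  depth 1: {4,5}
  depth 2: {1}
1 enters at depth 2; path a·a

Answer: 2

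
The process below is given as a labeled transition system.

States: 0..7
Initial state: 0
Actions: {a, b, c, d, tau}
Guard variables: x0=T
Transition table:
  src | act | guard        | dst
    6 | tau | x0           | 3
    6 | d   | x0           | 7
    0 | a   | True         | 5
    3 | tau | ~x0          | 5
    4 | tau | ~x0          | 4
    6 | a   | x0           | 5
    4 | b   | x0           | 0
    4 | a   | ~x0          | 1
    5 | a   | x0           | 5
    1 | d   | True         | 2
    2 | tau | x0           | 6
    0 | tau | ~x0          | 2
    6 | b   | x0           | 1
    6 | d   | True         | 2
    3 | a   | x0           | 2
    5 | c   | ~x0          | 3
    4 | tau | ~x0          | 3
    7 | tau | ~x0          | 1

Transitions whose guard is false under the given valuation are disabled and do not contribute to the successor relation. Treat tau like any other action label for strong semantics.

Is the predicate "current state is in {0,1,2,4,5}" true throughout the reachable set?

Allowed set {0,1,2,4,5}
Reachable = {0,5}
  0: ✓
  5: ✓

Answer: INVARIANT HOLDS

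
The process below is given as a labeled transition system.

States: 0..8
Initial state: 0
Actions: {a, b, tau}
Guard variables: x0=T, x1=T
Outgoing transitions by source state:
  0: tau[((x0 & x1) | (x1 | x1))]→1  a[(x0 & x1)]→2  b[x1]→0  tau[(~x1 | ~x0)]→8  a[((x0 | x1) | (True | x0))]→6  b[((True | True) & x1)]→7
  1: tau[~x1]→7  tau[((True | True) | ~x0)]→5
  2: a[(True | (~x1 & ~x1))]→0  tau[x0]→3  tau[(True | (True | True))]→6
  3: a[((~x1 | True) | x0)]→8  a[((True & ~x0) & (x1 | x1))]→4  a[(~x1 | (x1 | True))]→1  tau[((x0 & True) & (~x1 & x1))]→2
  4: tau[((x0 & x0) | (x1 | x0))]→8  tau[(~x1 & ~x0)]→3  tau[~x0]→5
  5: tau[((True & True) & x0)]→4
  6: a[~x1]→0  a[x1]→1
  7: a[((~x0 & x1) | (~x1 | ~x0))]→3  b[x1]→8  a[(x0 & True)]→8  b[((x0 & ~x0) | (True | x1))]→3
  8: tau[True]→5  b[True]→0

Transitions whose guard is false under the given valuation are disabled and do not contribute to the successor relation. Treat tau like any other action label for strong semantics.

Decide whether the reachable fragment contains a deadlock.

Answer: DEADLOCK-FREE

Analysis:
Reach set: {0,1,2,3,4,5,6,7,8}
  0: a→2  a→6  b→0  b→7  tau→1  [5 exit(s)]
  1: tau→5  [1 exit(s)]
  2: a→0  tau→3  tau→6  [3 exit(s)]
  3: a→1  a→8  [2 exit(s)]
  4: tau→8  [1 exit(s)]
  5: tau→4  [1 exit(s)]
  6: a→1  [1 exit(s)]
  7: a→8  b→3  b→8  [3 exit(s)]
  8: b→0  tau→5  [2 exit(s)]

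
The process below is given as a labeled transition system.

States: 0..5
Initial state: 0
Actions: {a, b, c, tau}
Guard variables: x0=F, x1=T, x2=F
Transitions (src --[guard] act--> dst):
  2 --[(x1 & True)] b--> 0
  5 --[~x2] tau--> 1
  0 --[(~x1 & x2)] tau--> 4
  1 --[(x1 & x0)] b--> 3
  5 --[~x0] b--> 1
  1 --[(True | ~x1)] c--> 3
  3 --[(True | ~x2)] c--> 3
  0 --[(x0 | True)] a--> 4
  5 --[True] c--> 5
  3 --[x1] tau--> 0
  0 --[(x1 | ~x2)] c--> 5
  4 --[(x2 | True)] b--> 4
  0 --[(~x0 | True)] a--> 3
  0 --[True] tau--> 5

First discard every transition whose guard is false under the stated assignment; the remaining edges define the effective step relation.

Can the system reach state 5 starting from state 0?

Guard filter leaves 12 enabled edge(s).
Layer 0: {0}
Layer 1: {3,4,5}  cumulative {0,3,4,5}
Layer 2: {1}  cumulative {0,1,3,4,5}
Reach set: {0,1,3,4,5}
witness 5: c

Answer: REACHABLE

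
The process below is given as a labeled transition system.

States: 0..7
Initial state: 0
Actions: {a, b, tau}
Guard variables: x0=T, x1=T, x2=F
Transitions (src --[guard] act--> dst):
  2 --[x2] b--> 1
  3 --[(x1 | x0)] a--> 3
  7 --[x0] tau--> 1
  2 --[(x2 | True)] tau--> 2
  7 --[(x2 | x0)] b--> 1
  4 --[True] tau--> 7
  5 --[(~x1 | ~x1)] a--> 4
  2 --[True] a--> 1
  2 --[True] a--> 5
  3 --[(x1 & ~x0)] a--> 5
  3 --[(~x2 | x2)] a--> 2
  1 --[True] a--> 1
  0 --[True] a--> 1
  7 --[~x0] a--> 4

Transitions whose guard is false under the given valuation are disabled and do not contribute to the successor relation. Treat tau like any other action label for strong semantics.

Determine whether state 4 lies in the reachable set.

Answer: UNREACHABLE

Analysis:
After dropping false guards: 10 live edges.
Layer 0: {0}
Layer 1: {1}  now seen {0,1}
Reach set: {0,1}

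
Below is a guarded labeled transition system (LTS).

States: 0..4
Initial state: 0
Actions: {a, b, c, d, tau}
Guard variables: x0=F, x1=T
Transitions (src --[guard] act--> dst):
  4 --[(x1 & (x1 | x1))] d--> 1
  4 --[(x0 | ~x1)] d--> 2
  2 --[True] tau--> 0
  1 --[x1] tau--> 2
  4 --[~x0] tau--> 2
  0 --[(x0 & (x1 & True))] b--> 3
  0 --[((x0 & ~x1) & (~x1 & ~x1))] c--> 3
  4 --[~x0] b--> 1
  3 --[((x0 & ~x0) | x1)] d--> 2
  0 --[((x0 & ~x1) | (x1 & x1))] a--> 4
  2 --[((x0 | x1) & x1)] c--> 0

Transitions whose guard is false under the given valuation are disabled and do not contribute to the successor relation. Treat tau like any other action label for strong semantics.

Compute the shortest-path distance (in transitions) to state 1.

Answer: 2

Analysis:
Breadth-first toward 1:
  depth 0: {0}
  depth 1: {4}
  depth 2: {1,2}
first hit 1 at d=2 via a·b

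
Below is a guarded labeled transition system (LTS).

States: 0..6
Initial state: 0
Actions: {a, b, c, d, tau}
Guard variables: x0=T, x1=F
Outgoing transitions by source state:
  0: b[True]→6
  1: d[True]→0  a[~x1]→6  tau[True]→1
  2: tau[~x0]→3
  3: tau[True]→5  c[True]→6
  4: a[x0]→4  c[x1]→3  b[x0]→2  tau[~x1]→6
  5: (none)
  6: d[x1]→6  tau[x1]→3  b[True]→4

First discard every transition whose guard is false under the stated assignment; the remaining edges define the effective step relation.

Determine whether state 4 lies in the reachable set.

10 transition(s) survive guard evaluation.
Layer 0: {0}
Layer 1: {6}  now seen {0,6}
Layer 2: {4}  now seen {0,4,6}
Layer 3: {2}  now seen {0,2,4,6}
Reachable = {0,2,4,6}
witness 4: b·b

Answer: REACHABLE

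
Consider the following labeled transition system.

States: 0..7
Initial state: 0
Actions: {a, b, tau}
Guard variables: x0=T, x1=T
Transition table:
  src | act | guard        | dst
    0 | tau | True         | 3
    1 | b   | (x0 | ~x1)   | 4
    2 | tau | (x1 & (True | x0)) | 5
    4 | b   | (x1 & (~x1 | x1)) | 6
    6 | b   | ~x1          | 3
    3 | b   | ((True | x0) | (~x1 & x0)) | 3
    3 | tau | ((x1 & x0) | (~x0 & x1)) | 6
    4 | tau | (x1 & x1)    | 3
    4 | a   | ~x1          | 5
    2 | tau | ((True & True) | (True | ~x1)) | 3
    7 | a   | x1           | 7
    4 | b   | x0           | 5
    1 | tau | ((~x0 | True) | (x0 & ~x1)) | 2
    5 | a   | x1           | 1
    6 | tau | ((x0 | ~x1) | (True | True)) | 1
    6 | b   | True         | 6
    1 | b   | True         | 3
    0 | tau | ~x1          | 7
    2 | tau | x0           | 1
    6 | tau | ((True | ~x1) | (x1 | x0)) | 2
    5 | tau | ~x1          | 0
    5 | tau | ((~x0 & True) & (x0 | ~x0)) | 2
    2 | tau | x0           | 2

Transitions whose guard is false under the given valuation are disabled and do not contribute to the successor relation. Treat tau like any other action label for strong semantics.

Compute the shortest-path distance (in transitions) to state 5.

Answer: 4

Working:
BFS to 5:
  L0 = {0}
  L1 = {3}
  L2 = {6}
  L3 = {1,2}
  L4 = {4,5}
depth(5)=4, e.g. tau·tau·tau·tau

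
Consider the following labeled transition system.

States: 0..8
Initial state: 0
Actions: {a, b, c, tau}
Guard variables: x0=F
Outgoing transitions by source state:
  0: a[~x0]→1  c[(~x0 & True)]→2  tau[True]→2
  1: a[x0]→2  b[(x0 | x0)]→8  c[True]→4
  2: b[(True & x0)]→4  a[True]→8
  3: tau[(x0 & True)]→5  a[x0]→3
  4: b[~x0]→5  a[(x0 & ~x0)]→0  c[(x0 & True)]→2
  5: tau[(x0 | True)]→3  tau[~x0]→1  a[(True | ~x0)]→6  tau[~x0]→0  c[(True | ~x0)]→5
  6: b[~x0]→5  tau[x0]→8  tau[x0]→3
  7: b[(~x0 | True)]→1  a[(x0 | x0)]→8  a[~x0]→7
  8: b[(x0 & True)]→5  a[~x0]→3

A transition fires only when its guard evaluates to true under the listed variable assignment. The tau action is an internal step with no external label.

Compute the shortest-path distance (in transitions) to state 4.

Answer: 2

Trace:
Layered search for 4:
  depth 0: {0}
  depth 1: {1,2}
  depth 2: {4,8}
depth(4)=2, e.g. a·c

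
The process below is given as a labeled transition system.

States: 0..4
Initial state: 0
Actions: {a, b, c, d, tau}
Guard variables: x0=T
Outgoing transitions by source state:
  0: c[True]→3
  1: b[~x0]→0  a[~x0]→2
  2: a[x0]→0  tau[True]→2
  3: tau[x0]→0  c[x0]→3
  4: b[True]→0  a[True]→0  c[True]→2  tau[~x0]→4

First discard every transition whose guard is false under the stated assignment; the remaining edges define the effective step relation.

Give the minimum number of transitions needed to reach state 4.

Answer: UNREACHABLE

Working:
BFS to 4:
  L0 = {0}
  L1 = {3}
4 never appears.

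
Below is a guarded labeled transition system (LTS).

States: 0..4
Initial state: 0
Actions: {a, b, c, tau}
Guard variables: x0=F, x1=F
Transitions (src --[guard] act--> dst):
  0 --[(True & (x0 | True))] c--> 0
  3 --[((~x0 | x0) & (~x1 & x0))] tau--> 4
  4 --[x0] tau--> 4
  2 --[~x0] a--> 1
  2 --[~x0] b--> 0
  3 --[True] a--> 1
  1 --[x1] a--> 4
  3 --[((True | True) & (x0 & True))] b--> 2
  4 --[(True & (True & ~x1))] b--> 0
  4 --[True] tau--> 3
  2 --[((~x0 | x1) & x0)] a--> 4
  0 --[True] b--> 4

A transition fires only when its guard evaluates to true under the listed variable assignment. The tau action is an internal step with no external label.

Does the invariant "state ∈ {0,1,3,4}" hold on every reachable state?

Allowed set {0,1,3,4}
Reachable = {0,1,3,4}
  0: safe
  1: safe
  3: safe
  4: safe

Answer: INVARIANT HOLDS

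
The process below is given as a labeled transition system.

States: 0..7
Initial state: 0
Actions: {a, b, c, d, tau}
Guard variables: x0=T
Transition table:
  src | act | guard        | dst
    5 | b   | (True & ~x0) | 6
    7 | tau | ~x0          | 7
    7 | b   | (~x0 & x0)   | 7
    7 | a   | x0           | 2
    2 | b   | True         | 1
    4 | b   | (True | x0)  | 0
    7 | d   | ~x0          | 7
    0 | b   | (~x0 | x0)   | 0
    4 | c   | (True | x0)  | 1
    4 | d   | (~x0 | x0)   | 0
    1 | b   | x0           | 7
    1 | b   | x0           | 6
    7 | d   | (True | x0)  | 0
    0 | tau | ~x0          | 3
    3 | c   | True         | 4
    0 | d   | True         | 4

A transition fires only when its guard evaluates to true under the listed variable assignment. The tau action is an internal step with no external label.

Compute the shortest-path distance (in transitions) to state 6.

Breadth-first toward 6:
  Layer 0: {0}
  Layer 1: {4}
  Layer 2: {1}
  Layer 3: {6,7}
first hit 6 at d=3 via d·c·b

Answer: 3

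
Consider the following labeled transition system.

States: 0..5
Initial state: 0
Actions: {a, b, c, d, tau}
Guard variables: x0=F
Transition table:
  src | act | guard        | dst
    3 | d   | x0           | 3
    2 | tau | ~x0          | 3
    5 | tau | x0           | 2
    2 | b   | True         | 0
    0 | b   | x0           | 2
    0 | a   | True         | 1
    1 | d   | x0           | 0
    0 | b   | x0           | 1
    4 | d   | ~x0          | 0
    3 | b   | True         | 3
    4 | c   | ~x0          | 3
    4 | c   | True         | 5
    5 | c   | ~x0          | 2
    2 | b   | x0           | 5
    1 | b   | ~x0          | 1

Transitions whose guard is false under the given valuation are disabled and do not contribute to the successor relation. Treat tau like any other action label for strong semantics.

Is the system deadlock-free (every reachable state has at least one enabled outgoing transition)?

Reach set: {0,1}
  0: a→1  [1 exit(s)]
  1: b→1  [1 exit(s)]

Answer: DEADLOCK-FREE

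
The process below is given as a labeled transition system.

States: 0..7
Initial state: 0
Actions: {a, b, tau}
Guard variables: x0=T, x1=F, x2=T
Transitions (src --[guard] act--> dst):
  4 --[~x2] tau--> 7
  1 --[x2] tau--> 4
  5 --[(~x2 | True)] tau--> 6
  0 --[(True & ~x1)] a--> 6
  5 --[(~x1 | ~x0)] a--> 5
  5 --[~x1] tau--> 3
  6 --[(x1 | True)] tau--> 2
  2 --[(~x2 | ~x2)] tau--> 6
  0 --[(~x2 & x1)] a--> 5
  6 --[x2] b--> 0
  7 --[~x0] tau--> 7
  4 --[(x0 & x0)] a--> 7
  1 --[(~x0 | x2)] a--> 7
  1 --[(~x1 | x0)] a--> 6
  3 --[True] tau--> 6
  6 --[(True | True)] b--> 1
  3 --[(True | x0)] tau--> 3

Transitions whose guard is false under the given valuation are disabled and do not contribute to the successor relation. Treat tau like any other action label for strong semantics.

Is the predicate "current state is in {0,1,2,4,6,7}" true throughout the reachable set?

Answer: INVARIANT HOLDS

Working:
Safe = {0,1,2,4,6,7}
Reach set: {0,1,2,4,6,7}
  0: safe
  1: safe
  2: safe
  4: safe
  6: safe
  7: safe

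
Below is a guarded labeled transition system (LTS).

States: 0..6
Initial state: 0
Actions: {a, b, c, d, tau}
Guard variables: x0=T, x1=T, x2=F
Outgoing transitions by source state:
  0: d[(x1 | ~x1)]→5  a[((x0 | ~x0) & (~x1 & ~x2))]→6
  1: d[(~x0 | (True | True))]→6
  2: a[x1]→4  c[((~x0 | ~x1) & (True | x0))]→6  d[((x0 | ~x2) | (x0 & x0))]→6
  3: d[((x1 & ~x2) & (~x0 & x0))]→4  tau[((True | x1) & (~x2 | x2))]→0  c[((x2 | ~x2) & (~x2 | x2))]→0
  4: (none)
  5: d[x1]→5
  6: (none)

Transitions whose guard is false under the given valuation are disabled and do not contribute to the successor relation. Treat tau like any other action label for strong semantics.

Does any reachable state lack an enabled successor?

Reachable = {0,5}
  0: d→5  [deg 1]
  5: d→5  [deg 1]

Answer: DEADLOCK-FREE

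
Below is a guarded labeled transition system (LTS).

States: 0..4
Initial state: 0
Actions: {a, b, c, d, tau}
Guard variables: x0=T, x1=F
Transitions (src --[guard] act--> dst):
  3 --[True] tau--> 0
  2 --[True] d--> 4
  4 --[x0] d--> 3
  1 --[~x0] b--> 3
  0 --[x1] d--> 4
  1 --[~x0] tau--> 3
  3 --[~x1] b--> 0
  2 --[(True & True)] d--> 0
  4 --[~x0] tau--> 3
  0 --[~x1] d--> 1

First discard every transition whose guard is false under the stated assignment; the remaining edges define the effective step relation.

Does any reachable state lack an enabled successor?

Reach set: {0,1}
  0: d→1  [1 out]
  1: ∅  [STUCK]
trace reaching 1: d

Answer: DEADLOCK at state 1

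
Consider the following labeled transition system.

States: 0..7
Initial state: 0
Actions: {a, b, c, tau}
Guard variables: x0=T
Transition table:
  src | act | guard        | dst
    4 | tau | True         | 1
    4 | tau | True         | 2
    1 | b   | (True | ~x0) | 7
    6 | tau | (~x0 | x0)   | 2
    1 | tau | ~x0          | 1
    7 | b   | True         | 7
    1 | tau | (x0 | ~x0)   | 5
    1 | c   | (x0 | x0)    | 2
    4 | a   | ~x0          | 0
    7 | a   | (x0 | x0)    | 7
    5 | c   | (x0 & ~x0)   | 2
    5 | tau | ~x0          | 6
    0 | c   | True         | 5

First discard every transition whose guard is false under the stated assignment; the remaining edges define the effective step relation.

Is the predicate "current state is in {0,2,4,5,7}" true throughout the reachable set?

Allowed set {0,2,4,5,7}
Reach set: {0,5}
  0: safe
  5: safe

Answer: INVARIANT HOLDS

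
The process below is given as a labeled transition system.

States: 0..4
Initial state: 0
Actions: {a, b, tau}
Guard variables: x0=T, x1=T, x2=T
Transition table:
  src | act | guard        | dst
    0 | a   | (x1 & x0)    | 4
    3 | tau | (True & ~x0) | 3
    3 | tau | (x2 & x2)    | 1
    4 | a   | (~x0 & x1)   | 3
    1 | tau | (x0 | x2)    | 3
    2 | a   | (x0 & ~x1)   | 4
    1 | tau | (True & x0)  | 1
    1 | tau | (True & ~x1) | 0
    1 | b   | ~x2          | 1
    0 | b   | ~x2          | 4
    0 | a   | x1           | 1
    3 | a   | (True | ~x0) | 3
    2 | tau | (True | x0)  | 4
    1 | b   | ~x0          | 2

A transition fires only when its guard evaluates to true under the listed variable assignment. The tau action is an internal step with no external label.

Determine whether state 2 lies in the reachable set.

Guard filter leaves 7 enabled edge(s).
Layer 0: {0}
Layer 1: {1,4}  now seen {0,1,4}
Layer 2: {3}  now seen {0,1,3,4}
Reach set: {0,1,3,4}

Answer: UNREACHABLE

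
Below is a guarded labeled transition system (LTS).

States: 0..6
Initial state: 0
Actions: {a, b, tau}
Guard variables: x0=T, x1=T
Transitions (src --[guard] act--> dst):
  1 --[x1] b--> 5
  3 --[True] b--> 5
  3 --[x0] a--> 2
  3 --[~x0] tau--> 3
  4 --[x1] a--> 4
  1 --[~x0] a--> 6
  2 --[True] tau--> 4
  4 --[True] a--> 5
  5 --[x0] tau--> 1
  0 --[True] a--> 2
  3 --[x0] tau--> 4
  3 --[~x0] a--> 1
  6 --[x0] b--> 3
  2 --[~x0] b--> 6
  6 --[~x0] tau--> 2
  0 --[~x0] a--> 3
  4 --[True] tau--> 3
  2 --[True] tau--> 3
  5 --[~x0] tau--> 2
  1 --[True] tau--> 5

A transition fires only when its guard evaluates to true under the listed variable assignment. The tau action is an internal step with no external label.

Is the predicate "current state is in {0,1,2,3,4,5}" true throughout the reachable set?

Inv-set: {0,1,2,3,4,5}
R = {0,1,2,3,4,5}
  0: ok
  1: ok
  2: ok
  3: ok
  4: ok
  5: ok

Answer: INVARIANT HOLDS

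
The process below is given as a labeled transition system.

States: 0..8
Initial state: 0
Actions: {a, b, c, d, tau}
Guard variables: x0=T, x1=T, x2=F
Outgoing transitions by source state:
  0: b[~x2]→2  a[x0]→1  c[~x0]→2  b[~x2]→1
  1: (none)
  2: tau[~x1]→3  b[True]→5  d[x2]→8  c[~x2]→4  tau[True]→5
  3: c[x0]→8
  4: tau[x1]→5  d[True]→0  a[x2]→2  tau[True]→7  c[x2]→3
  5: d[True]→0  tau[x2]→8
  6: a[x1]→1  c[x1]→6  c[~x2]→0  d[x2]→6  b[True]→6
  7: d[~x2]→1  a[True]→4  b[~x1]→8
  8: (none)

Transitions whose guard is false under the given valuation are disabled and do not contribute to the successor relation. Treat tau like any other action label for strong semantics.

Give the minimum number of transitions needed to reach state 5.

BFS to 5:
  L0 = {0}
  L1 = {1,2}
  L2 = {4,5}
depth(5)=2, e.g. b·b

Answer: 2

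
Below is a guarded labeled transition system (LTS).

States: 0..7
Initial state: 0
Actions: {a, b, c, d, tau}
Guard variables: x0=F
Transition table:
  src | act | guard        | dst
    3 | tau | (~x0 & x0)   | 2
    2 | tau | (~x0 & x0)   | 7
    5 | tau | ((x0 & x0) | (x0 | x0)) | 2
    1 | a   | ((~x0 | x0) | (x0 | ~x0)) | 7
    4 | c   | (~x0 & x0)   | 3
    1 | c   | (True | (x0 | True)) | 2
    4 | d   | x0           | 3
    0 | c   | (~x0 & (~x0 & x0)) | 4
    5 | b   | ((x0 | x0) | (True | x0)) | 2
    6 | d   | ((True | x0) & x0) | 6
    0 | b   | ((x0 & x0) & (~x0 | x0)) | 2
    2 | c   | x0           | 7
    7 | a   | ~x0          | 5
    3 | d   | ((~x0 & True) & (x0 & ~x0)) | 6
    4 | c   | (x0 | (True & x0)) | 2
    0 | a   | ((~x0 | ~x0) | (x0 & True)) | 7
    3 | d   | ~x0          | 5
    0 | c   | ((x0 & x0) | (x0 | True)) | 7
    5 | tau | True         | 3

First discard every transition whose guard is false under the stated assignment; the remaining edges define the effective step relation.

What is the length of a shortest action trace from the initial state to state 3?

Breadth-first toward 3:
  Layer 0: {0}
  Layer 1: {7}
  Layer 2: {5}
  Layer 3: {2,3}
depth(3)=3, e.g. a·a·tau

Answer: 3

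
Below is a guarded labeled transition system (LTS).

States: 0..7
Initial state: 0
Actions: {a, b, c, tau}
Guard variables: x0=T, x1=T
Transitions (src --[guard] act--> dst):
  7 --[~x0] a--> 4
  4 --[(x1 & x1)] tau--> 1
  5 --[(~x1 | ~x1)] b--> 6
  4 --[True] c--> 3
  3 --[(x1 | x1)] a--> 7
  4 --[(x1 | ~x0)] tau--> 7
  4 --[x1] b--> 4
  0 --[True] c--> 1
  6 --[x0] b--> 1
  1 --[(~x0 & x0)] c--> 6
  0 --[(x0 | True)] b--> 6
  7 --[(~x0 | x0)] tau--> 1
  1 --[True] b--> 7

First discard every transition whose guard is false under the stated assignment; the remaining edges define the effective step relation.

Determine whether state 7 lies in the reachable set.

10 transition(s) survive guard evaluation.
Layer 0: {0}
Layer 1: {1,6}  total {0,1,6}
Layer 2: {7}  total {0,1,6,7}
Reach set: {0,1,6,7}
trace reaching 7: c·b

Answer: REACHABLE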